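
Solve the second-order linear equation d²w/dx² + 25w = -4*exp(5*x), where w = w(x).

w = -2*exp(5*x)/25 + C1*cos(5*x) + C2*sin(5*x)

Characteristic equation r² + 25 = 0 has discriminant (0)² - 4·(25) = -100 < 0, so r = ± 5i.
Hence w_h = C1*cos(5*x) + C2*sin(5*x).
Try w_p = A*exp(5*x). Substituting into the equation and dividing by exp(5*x) gives A = -2/25, so w_p = -2*exp(5*x)/25.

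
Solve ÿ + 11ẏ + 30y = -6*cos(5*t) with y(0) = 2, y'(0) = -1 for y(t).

y = -585*exp(-6*t)/61 - 33*sin(5*t)/305 - 3*cos(5*t)/305 + 58*exp(-5*t)/5

Characteristic equation r² + 11r + 30 = 0 factors as (r + 5)(r + 6) = 0, so r = -5, -6.
Hence y_h = C1*exp(-5*t) + C2*exp(-6*t).
Try y_p = A*cos(5*t) + B*sin(5*t). Substituting and equating the coefficients of cos(5t) and sin(5t) gives A = -3/305, B = -33/305, so y_p = -33*sin(5*t)/305 - 3*cos(5*t)/305.
General solution: y = -33*sin(5*t)/305 - 3*cos(5*t)/305 + C1*exp(-5*t) + C2*exp(-6*t).
Apply the initial conditions: y(0) = -3/305 + C1 + C2 = 2 and y'(0) = -33/61 - 6*C2 - 5*C1 = -1. Solving gives C1 = 58/5, C2 = -585/61.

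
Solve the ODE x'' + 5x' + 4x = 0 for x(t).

Characteristic equation r² + 5r + 4 = 0 factors as (r + 1)(r + 4) = 0, so r = -1, -4.
Hence x_h = C1*exp(-t) + C2*exp(-4*t).

x = C1*exp(-t) + C2*exp(-4*t)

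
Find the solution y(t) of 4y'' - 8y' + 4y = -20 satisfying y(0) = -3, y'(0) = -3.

Divide through by 4: y'' - 2y' + y = -5.
Characteristic equation r² - 2r + 1 = 0 has discriminant (-2)² - 4·(1) = 0, so r = 1 is a repeated root.
Hence y_h = (C1 + C2*t)*exp(t).
For the particular solution try y_p = A0. Substituting and matching coefficients of each power of t gives A0 = -5, so y_p = -5.
General solution: y = -5 + C1*exp(t) + C2*t*exp(t).
Apply the initial conditions: y(0) = -5 + C1 = -3 and y'(0) = C1 + C2 = -3. Solving gives C1 = 2, C2 = -5.

y = -5 + 2*exp(t) - 5*t*exp(t)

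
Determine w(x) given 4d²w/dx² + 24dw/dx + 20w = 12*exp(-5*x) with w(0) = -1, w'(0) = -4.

w = -33*exp(-x)/16 + 17*exp(-5*x)/16 - 3*x*exp(-5*x)/4

Divide through by 4: w'' + 6w' + 5w = 3*exp(-5*x).
Characteristic equation r² + 6r + 5 = 0 factors as (r + 5)(r + 1) = 0, so r = -5, -1.
Hence w_h = C1*exp(-5*x) + C2*exp(-x).
Since exp(-5*x) solves the homogeneous equation (r = -5 is a root of multiplicity 1), multiply the trial by x. Try w_p = A*x*exp(-5*x). Substituting into the equation and dividing by exp(-5*x) gives A = -3/4, so w_p = -3*x*exp(-5*x)/4.
General solution: w = C1*exp(-5*x) + C2*exp(-x) - 3*x*exp(-5*x)/4.
Apply the initial conditions: w(0) = C1 + C2 = -1 and w'(0) = -3/4 - C2 - 5*C1 = -4. Solving gives C1 = 17/16, C2 = -33/16.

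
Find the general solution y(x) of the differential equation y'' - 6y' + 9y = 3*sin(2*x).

Characteristic equation r² - 6r + 9 = 0 has discriminant (-6)² - 4·(9) = 0, so r = 3 is a repeated root.
Hence y_h = (C1 + C2*x)*exp(3*x).
Try y_p = A*cos(2*x) + B*sin(2*x). Substituting and equating the coefficients of cos(2x) and sin(2x) gives A = 36/169, B = 15/169, so y_p = 15*sin(2*x)/169 + 36*cos(2*x)/169.

y = 15*sin(2*x)/169 + 36*cos(2*x)/169 + C1*exp(3*x) + C2*x*exp(3*x)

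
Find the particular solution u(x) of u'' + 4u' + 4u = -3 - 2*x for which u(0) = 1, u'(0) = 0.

u = -1/4 - x/2 + 5*exp(-2*x)/4 + 3*x*exp(-2*x)

Characteristic equation r² + 4r + 4 = 0 has discriminant (4)² - 4·(4) = 0, so r = -2 is a repeated root.
Hence u_h = (C1 + C2*x)*exp(-2*x).
For the particular solution try u_p = A0 + A1*x. Substituting and matching coefficients of each power of x gives A0 = -1/4, A1 = -1/2, so u_p = -1/4 - x/2.
General solution: u = -1/4 - x/2 + C1*exp(-2*x) + C2*x*exp(-2*x).
Apply the initial conditions: u(0) = -1/4 + C1 = 1 and u'(0) = -1/2 + C2 - 2*C1 = 0. Solving gives C1 = 5/4, C2 = 3.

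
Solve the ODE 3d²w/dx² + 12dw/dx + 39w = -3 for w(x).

Divide through by 3: w'' + 4w' + 13w = -1.
Characteristic equation r² + 4r + 13 = 0 has discriminant (4)² - 4·(13) = -36 < 0, so r = -2 ± 3i.
Hence w_h = C1*cos(3*x)*exp(-2*x) + C2*exp(-2*x)*sin(3*x).
For the particular solution try w_p = A0. Substituting and matching coefficients of each power of x gives A0 = -1/13, so w_p = -1/13.

w = -1/13 + C1*cos(3*x)*exp(-2*x) + C2*exp(-2*x)*sin(3*x)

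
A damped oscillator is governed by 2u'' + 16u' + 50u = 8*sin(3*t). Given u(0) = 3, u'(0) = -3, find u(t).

u = -3*cos(3*t)/26 + sin(3*t)/13 + 40*exp(-4*t)*sin(3*t)/13 + 81*cos(3*t)*exp(-4*t)/26

Divide through by 2: u'' + 8u' + 25u = 4*sin(3*t).
Characteristic equation r² + 8r + 25 = 0 has discriminant (8)² - 4·(25) = -36 < 0, so r = -4 ± 3i.
Hence u_h = C1*cos(3*t)*exp(-4*t) + C2*exp(-4*t)*sin(3*t).
Try u_p = A*cos(3*t) + B*sin(3*t). Substituting and equating the coefficients of cos(3t) and sin(3t) gives A = -3/26, B = 1/13, so u_p = -3*cos(3*t)/26 + sin(3*t)/13.
General solution: u = -3*cos(3*t)/26 + sin(3*t)/13 + C1*cos(3*t)*exp(-4*t) + C2*exp(-4*t)*sin(3*t).
Apply the initial conditions: u(0) = -3/26 + C1 = 3 and u'(0) = 3/13 - 4*C1 + 3*C2 = -3. Solving gives C1 = 81/26, C2 = 40/13.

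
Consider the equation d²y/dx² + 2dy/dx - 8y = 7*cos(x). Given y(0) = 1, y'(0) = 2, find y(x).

Characteristic equation r² + 2r - 8 = 0 factors as (r + 4)(r - 2) = 0, so r = -4, 2.
Hence y_h = C1*exp(-4*x) + C2*exp(2*x).
Try y_p = A*cos(x) + B*sin(x). Substituting and equating the coefficients of cos(x) and sin(x) gives A = -63/85, B = 14/85, so y_p = -63*cos(x)/85 + 14*sin(x)/85.
General solution: y = -63*cos(x)/85 + 14*sin(x)/85 + C1*exp(-4*x) + C2*exp(2*x).
Apply the initial conditions: y(0) = -63/85 + C1 + C2 = 1 and y'(0) = 14/85 - 4*C1 + 2*C2 = 2. Solving gives C1 = 14/51, C2 = 22/15.

y = -63*cos(x)/85 + 14*exp(-4*x)/51 + 14*sin(x)/85 + 22*exp(2*x)/15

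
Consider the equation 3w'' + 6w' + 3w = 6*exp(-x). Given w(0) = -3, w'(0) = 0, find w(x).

w = -3*exp(-x) + x**2*exp(-x) - 3*x*exp(-x)

Divide through by 3: w'' + 2w' + w = 2*exp(-x).
Characteristic equation r² + 2r + 1 = 0 has discriminant (2)² - 4·(1) = 0, so r = -1 is a repeated root.
Hence w_h = (C1 + C2*x)*exp(-x).
Since exp(-x) solves the homogeneous equation (r = -1 is a root of multiplicity 2), multiply the trial by x^2. Try w_p = A*x^2*exp(-x). Substituting into the equation and dividing by exp(-x) gives A = 1, so w_p = x^2*exp(-x).
General solution: w = C1*exp(-x) + x^2*exp(-x) + C2*x*exp(-x).
Apply the initial conditions: w(0) = C1 = -3 and w'(0) = C2 - C1 = 0. Solving gives C1 = -3, C2 = -3.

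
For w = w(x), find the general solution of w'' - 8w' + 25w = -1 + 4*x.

Characteristic equation r² - 8r + 25 = 0 has discriminant (-8)² - 4·(25) = -36 < 0, so r = 4 ± 3i.
Hence w_h = C1*cos(3*x)*exp(4*x) + C2*exp(4*x)*sin(3*x).
For the particular solution try w_p = A0 + A1*x. Substituting and matching coefficients of each power of x gives A0 = 7/625, A1 = 4/25, so w_p = 7/625 + 4*x/25.

w = 7/625 + 4*x/25 + C1*cos(3*x)*exp(4*x) + C2*exp(4*x)*sin(3*x)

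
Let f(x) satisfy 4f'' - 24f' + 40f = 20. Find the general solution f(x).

f = 1/2 + C1*cos(x)*exp(3*x) + C2*exp(3*x)*sin(x)

Divide through by 4: f'' - 6f' + 10f = 5.
Characteristic equation r² - 6r + 10 = 0 has discriminant (-6)² - 4·(10) = -4 < 0, so r = 3 ± i.
Hence f_h = C1*cos(x)*exp(3*x) + C2*exp(3*x)*sin(x).
For the particular solution try f_p = A0. Substituting and matching coefficients of each power of x gives A0 = 1/2, so f_p = 1/2.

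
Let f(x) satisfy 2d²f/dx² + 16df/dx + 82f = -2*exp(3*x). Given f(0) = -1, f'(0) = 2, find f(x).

Divide through by 2: f'' + 8f' + 41f = -exp(3*x).
Characteristic equation r² + 8r + 41 = 0 has discriminant (8)² - 4·(41) = -100 < 0, so r = -4 ± 5i.
Hence f_h = C1*cos(5*x)*exp(-4*x) + C2*exp(-4*x)*sin(5*x).
Try f_p = A*exp(3*x). Substituting into the equation and dividing by exp(3*x) gives A = -1/74, so f_p = -exp(3*x)/74.
General solution: f = -exp(3*x)/74 + C1*cos(5*x)*exp(-4*x) + C2*exp(-4*x)*sin(5*x).
Apply the initial conditions: f(0) = -1/74 + C1 = -1 and f'(0) = -3/74 - 4*C1 + 5*C2 = 2. Solving gives C1 = -73/74, C2 = -141/370.

f = -exp(3*x)/74 - 141*exp(-4*x)*sin(5*x)/370 - 73*cos(5*x)*exp(-4*x)/74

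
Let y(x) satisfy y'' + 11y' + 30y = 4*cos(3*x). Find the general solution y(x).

Characteristic equation r² + 11r + 30 = 0 factors as (r + 5)(r + 6) = 0, so r = -5, -6.
Hence y_h = C1*exp(-5*x) + C2*exp(-6*x).
Try y_p = A*cos(3*x) + B*sin(3*x). Substituting and equating the coefficients of cos(3x) and sin(3x) gives A = 14/255, B = 22/255, so y_p = 14*cos(3*x)/255 + 22*sin(3*x)/255.

y = 14*cos(3*x)/255 + 22*sin(3*x)/255 + C1*exp(-5*x) + C2*exp(-6*x)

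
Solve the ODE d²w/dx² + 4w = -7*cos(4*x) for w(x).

w = 7*cos(4*x)/12 + C1*cos(2*x) + C2*sin(2*x)

Characteristic equation r² + 4 = 0 has discriminant (0)² - 4·(4) = -16 < 0, so r = ± 2i.
Hence w_h = C1*cos(2*x) + C2*sin(2*x).
Try w_p = A*cos(4*x) + B*sin(4*x). Substituting and equating the coefficients of cos(4x) and sin(4x) gives A = 7/12, B = 0, so w_p = 7*cos(4*x)/12.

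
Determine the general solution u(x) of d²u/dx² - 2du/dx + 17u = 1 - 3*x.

Characteristic equation r² - 2r + 17 = 0 has discriminant (-2)² - 4·(17) = -64 < 0, so r = 1 ± 4i.
Hence u_h = C1*cos(4*x)*exp(x) + C2*exp(x)*sin(4*x).
For the particular solution try u_p = A0 + A1*x. Substituting and matching coefficients of each power of x gives A0 = 11/289, A1 = -3/17, so u_p = 11/289 - 3*x/17.

u = 11/289 - 3*x/17 + C1*cos(4*x)*exp(x) + C2*exp(x)*sin(4*x)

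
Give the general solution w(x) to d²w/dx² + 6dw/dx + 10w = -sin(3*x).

w = -sin(3*x)/325 + 18*cos(3*x)/325 + C1*cos(x)*exp(-3*x) + C2*exp(-3*x)*sin(x)

Characteristic equation r² + 6r + 10 = 0 has discriminant (6)² - 4·(10) = -4 < 0, so r = -3 ± i.
Hence w_h = C1*cos(x)*exp(-3*x) + C2*exp(-3*x)*sin(x).
Try w_p = A*cos(3*x) + B*sin(3*x). Substituting and equating the coefficients of cos(3x) and sin(3x) gives A = 18/325, B = -1/325, so w_p = -sin(3*x)/325 + 18*cos(3*x)/325.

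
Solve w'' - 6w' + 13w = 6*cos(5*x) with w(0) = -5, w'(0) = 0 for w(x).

w = -5*sin(5*x)/29 - 2*cos(5*x)/29 - 143*cos(2*x)*exp(3*x)/29 + 227*exp(3*x)*sin(2*x)/29

Characteristic equation r² - 6r + 13 = 0 has discriminant (-6)² - 4·(13) = -16 < 0, so r = 3 ± 2i.
Hence w_h = C1*cos(2*x)*exp(3*x) + C2*exp(3*x)*sin(2*x).
Try w_p = A*cos(5*x) + B*sin(5*x). Substituting and equating the coefficients of cos(5x) and sin(5x) gives A = -2/29, B = -5/29, so w_p = -5*sin(5*x)/29 - 2*cos(5*x)/29.
General solution: w = -5*sin(5*x)/29 - 2*cos(5*x)/29 + C1*cos(2*x)*exp(3*x) + C2*exp(3*x)*sin(2*x).
Apply the initial conditions: w(0) = -2/29 + C1 = -5 and w'(0) = -25/29 + 2*C2 + 3*C1 = 0. Solving gives C1 = -143/29, C2 = 227/29.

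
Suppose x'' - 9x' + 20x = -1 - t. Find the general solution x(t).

x = -29/400 - t/20 + C1*exp(4*t) + C2*exp(5*t)

Characteristic equation r² - 9r + 20 = 0 factors as (r - 4)(r - 5) = 0, so r = 4, 5.
Hence x_h = C1*exp(4*t) + C2*exp(5*t).
For the particular solution try x_p = A0 + A1*t. Substituting and matching coefficients of each power of t gives A0 = -29/400, A1 = -1/20, so x_p = -29/400 - t/20.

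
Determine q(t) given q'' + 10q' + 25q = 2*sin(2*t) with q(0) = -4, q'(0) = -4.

q = -3324*exp(-5*t)/841 - 40*cos(2*t)/841 + 42*sin(2*t)/841 - 692*t*exp(-5*t)/29

Characteristic equation r² + 10r + 25 = 0 has discriminant (10)² - 4·(25) = 0, so r = -5 is a repeated root.
Hence q_h = (C1 + C2*t)*exp(-5*t).
Try q_p = A*cos(2*t) + B*sin(2*t). Substituting and equating the coefficients of cos(2t) and sin(2t) gives A = -40/841, B = 42/841, so q_p = -40*cos(2*t)/841 + 42*sin(2*t)/841.
General solution: q = -40*cos(2*t)/841 + 42*sin(2*t)/841 + C1*exp(-5*t) + C2*t*exp(-5*t).
Apply the initial conditions: q(0) = -40/841 + C1 = -4 and q'(0) = 84/841 + C2 - 5*C1 = -4. Solving gives C1 = -3324/841, C2 = -692/29.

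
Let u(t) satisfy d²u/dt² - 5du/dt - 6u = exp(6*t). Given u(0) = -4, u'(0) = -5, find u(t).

Characteristic equation r² - 5r - 6 = 0 factors as (r + 1)(r - 6) = 0, so r = -1, 6.
Hence u_h = C1*exp(-t) + C2*exp(6*t).
Since exp(6*t) solves the homogeneous equation (r = 6 is a root of multiplicity 1), multiply the trial by t. Try u_p = A*t*exp(6*t). Substituting into the equation and dividing by exp(6*t) gives A = 1/7, so u_p = t*exp(6*t)/7.
General solution: u = C1*exp(-t) + C2*exp(6*t) + t*exp(6*t)/7.
Apply the initial conditions: u(0) = C1 + C2 = -4 and u'(0) = 1/7 - C1 + 6*C2 = -5. Solving gives C1 = -132/49, C2 = -64/49.

u = -132*exp(-t)/49 - 64*exp(6*t)/49 + t*exp(6*t)/7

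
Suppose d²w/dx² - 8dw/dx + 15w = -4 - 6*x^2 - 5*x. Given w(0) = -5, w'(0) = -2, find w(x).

Characteristic equation r² - 8r + 15 = 0 factors as (r - 3)(r - 5) = 0, so r = 3, 5.
Hence w_h = C1*exp(3*x) + C2*exp(5*x).
For the particular solution try w_p = A0 + A1*x + A2*x^2. Substituting and matching coefficients of each power of x gives A0 = -232/375, A1 = -19/25, A2 = -2/5, so w_p = -232/375 - 19*x/25 - 2*x^2/5.
General solution: w = -232/375 - 19*x/25 - 2*x^2/5 + C1*exp(3*x) + C2*exp(5*x).
Apply the initial conditions: w(0) = -232/375 + C1 + C2 = -5 and w'(0) = -19/25 + 3*C1 + 5*C2 = -2. Solving gives C1 = -31/3, C2 = 744/125.

w = -232/375 - 31*exp(3*x)/3 - 19*x/25 - 2*x**2/5 + 744*exp(5*x)/125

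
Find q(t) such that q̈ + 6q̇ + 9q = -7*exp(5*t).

Characteristic equation r² + 6r + 9 = 0 has discriminant (6)² - 4·(9) = 0, so r = -3 is a repeated root.
Hence q_h = (C1 + C2*t)*exp(-3*t).
Try q_p = A*exp(5*t). Substituting into the equation and dividing by exp(5*t) gives A = -7/64, so q_p = -7*exp(5*t)/64.

q = -7*exp(5*t)/64 + C1*exp(-3*t) + C2*t*exp(-3*t)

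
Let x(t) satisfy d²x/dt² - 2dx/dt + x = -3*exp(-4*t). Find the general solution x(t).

Characteristic equation r² - 2r + 1 = 0 has discriminant (-2)² - 4·(1) = 0, so r = 1 is a repeated root.
Hence x_h = (C1 + C2*t)*exp(t).
Try x_p = A*exp(-4*t). Substituting into the equation and dividing by exp(-4*t) gives A = -3/25, so x_p = -3*exp(-4*t)/25.

x = -3*exp(-4*t)/25 + C1*exp(t) + C2*t*exp(t)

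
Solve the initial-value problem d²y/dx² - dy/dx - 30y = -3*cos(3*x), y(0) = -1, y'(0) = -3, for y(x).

y = -117*exp(-5*x)/374 - 42*exp(6*x)/55 + sin(3*x)/170 + 13*cos(3*x)/170

Characteristic equation r² - r - 30 = 0 factors as (r - 6)(r + 5) = 0, so r = 6, -5.
Hence y_h = C1*exp(6*x) + C2*exp(-5*x).
Try y_p = A*cos(3*x) + B*sin(3*x). Substituting and equating the coefficients of cos(3x) and sin(3x) gives A = 13/170, B = 1/170, so y_p = sin(3*x)/170 + 13*cos(3*x)/170.
General solution: y = sin(3*x)/170 + 13*cos(3*x)/170 + C1*exp(6*x) + C2*exp(-5*x).
Apply the initial conditions: y(0) = 13/170 + C1 + C2 = -1 and y'(0) = 3/170 - 5*C2 + 6*C1 = -3. Solving gives C1 = -42/55, C2 = -117/374.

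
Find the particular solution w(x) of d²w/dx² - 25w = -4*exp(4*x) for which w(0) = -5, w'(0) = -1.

w = -3*exp(5*x) - 22*exp(-5*x)/9 + 4*exp(4*x)/9

Characteristic equation r² - 25 = 0 factors as (r - 5)(r + 5) = 0, so r = 5, -5.
Hence w_h = C1*exp(5*x) + C2*exp(-5*x).
Try w_p = A*exp(4*x). Substituting into the equation and dividing by exp(4*x) gives A = 4/9, so w_p = 4*exp(4*x)/9.
General solution: w = 4*exp(4*x)/9 + C1*exp(5*x) + C2*exp(-5*x).
Apply the initial conditions: w(0) = 4/9 + C1 + C2 = -5 and w'(0) = 16/9 - 5*C2 + 5*C1 = -1. Solving gives C1 = -3, C2 = -22/9.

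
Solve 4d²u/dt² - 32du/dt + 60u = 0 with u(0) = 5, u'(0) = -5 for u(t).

u = -10*exp(5*t) + 15*exp(3*t)

Divide through by 4: u'' - 8u' + 15u = 0.
Characteristic equation r² - 8r + 15 = 0 factors as (r - 5)(r - 3) = 0, so r = 5, 3.
Hence u_h = C1*exp(5*t) + C2*exp(3*t).
Apply the initial conditions: u(0) = C1 + C2 = 5 and u'(0) = 3*C2 + 5*C1 = -5. Solving gives C1 = -10, C2 = 15.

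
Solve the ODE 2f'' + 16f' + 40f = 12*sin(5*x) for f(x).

f = -48*cos(5*x)/325 - 6*sin(5*x)/325 + C1*cos(2*x)*exp(-4*x) + C2*exp(-4*x)*sin(2*x)

Divide through by 2: f'' + 8f' + 20f = 6*sin(5*x).
Characteristic equation r² + 8r + 20 = 0 has discriminant (8)² - 4·(20) = -16 < 0, so r = -4 ± 2i.
Hence f_h = C1*cos(2*x)*exp(-4*x) + C2*exp(-4*x)*sin(2*x).
Try f_p = A*cos(5*x) + B*sin(5*x). Substituting and equating the coefficients of cos(5x) and sin(5x) gives A = -48/325, B = -6/325, so f_p = -48*cos(5*x)/325 - 6*sin(5*x)/325.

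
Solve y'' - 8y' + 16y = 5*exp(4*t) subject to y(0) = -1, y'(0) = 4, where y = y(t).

y = -exp(4*t) + 8*t*exp(4*t) + 5*t**2*exp(4*t)/2

Characteristic equation r² - 8r + 16 = 0 has discriminant (-8)² - 4·(16) = 0, so r = 4 is a repeated root.
Hence y_h = (C1 + C2*t)*exp(4*t).
Since exp(4*t) solves the homogeneous equation (r = 4 is a root of multiplicity 2), multiply the trial by t^2. Try y_p = A*t^2*exp(4*t). Substituting into the equation and dividing by exp(4*t) gives A = 5/2, so y_p = 5*t^2*exp(4*t)/2.
General solution: y = C1*exp(4*t) + 5*t^2*exp(4*t)/2 + C2*t*exp(4*t).
Apply the initial conditions: y(0) = C1 = -1 and y'(0) = C2 + 4*C1 = 4. Solving gives C1 = -1, C2 = 8.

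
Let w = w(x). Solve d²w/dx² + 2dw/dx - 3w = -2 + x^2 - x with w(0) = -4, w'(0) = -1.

w = 10/27 - 47*exp(-3*x)/54 - 7*exp(x)/2 - x**2/3 - x/9

Characteristic equation r² + 2r - 3 = 0 factors as (r - 1)(r + 3) = 0, so r = 1, -3.
Hence w_h = C1*exp(x) + C2*exp(-3*x).
For the particular solution try w_p = A0 + A1*x + A2*x^2. Substituting and matching coefficients of each power of x gives A0 = 10/27, A1 = -1/9, A2 = -1/3, so w_p = 10/27 - x^2/3 - x/9.
General solution: w = 10/27 - x^2/3 - x/9 + C1*exp(x) + C2*exp(-3*x).
Apply the initial conditions: w(0) = 10/27 + C1 + C2 = -4 and w'(0) = -1/9 + C1 - 3*C2 = -1. Solving gives C1 = -7/2, C2 = -47/54.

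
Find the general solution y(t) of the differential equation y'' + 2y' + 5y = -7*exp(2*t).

Characteristic equation r² + 2r + 5 = 0 has discriminant (2)² - 4·(5) = -16 < 0, so r = -1 ± 2i.
Hence y_h = C1*cos(2*t)*exp(-t) + C2*exp(-t)*sin(2*t).
Try y_p = A*exp(2*t). Substituting into the equation and dividing by exp(2*t) gives A = -7/13, so y_p = -7*exp(2*t)/13.

y = -7*exp(2*t)/13 + C1*cos(2*t)*exp(-t) + C2*exp(-t)*sin(2*t)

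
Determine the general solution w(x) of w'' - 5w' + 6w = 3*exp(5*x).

w = exp(5*x)/2 + C1*exp(3*x) + C2*exp(2*x)

Characteristic equation r² - 5r + 6 = 0 factors as (r - 3)(r - 2) = 0, so r = 3, 2.
Hence w_h = C1*exp(3*x) + C2*exp(2*x).
Try w_p = A*exp(5*x). Substituting into the equation and dividing by exp(5*x) gives A = 1/2, so w_p = exp(5*x)/2.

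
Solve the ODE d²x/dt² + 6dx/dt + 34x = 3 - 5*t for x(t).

Characteristic equation r² + 6r + 34 = 0 has discriminant (6)² - 4·(34) = -100 < 0, so r = -3 ± 5i.
Hence x_h = C1*cos(5*t)*exp(-3*t) + C2*exp(-3*t)*sin(5*t).
For the particular solution try x_p = A0 + A1*t. Substituting and matching coefficients of each power of t gives A0 = 33/289, A1 = -5/34, so x_p = 33/289 - 5*t/34.

x = 33/289 - 5*t/34 + C1*cos(5*t)*exp(-3*t) + C2*exp(-3*t)*sin(5*t)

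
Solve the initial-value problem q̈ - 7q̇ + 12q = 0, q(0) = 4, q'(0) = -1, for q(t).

q = -13*exp(4*t) + 17*exp(3*t)

Characteristic equation r² - 7r + 12 = 0 factors as (r - 4)(r - 3) = 0, so r = 4, 3.
Hence q_h = C1*exp(4*t) + C2*exp(3*t).
Apply the initial conditions: q(0) = C1 + C2 = 4 and q'(0) = 3*C2 + 4*C1 = -1. Solving gives C1 = -13, C2 = 17.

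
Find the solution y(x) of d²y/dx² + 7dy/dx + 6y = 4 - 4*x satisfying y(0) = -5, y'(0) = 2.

Characteristic equation r² + 7r + 6 = 0 factors as (r + 6)(r + 1) = 0, so r = -6, -1.
Hence y_h = C1*exp(-6*x) + C2*exp(-x).
For the particular solution try y_p = A0 + A1*x. Substituting and matching coefficients of each power of x gives A0 = 13/9, A1 = -2/3, so y_p = 13/9 - 2*x/3.
General solution: y = 13/9 - 2*x/3 + C1*exp(-6*x) + C2*exp(-x).
Apply the initial conditions: y(0) = 13/9 + C1 + C2 = -5 and y'(0) = -2/3 - C2 - 6*C1 = 2. Solving gives C1 = 34/45, C2 = -36/5.

y = 13/9 - 36*exp(-x)/5 - 2*x/3 + 34*exp(-6*x)/45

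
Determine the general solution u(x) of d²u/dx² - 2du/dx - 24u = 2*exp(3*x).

Characteristic equation r² - 2r - 24 = 0 factors as (r - 6)(r + 4) = 0, so r = 6, -4.
Hence u_h = C1*exp(6*x) + C2*exp(-4*x).
Try u_p = A*exp(3*x). Substituting into the equation and dividing by exp(3*x) gives A = -2/21, so u_p = -2*exp(3*x)/21.

u = -2*exp(3*x)/21 + C1*exp(6*x) + C2*exp(-4*x)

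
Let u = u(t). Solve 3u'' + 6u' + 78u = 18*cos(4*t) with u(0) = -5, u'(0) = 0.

Divide through by 3: u'' + 2u' + 26u = 6*cos(4*t).
Characteristic equation r² + 2r + 26 = 0 has discriminant (2)² - 4·(26) = -100 < 0, so r = -1 ± 5i.
Hence u_h = C1*cos(5*t)*exp(-t) + C2*exp(-t)*sin(5*t).
Try u_p = A*cos(4*t) + B*sin(4*t). Substituting and equating the coefficients of cos(4t) and sin(4t) gives A = 15/41, B = 12/41, so u_p = 12*sin(4*t)/41 + 15*cos(4*t)/41.
General solution: u = 12*sin(4*t)/41 + 15*cos(4*t)/41 + C1*cos(5*t)*exp(-t) + C2*exp(-t)*sin(5*t).
Apply the initial conditions: u(0) = 15/41 + C1 = -5 and u'(0) = 48/41 - C1 + 5*C2 = 0. Solving gives C1 = -220/41, C2 = -268/205.

u = 12*sin(4*t)/41 + 15*cos(4*t)/41 - 268*exp(-t)*sin(5*t)/205 - 220*cos(5*t)*exp(-t)/41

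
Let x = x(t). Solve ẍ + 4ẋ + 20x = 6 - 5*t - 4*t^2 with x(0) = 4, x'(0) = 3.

x = 177/500 - 17*t/100 - t**2/5 + 1823*cos(4*t)*exp(-2*t)/500 + 5231*exp(-2*t)*sin(4*t)/2000

Characteristic equation r² + 4r + 20 = 0 has discriminant (4)² - 4·(20) = -64 < 0, so r = -2 ± 4i.
Hence x_h = C1*cos(4*t)*exp(-2*t) + C2*exp(-2*t)*sin(4*t).
For the particular solution try x_p = A0 + A1*t + A2*t^2. Substituting and matching coefficients of each power of t gives A0 = 177/500, A1 = -17/100, A2 = -1/5, so x_p = 177/500 - 17*t/100 - t^2/5.
General solution: x = 177/500 - 17*t/100 - t^2/5 + C1*cos(4*t)*exp(-2*t) + C2*exp(-2*t)*sin(4*t).
Apply the initial conditions: x(0) = 177/500 + C1 = 4 and x'(0) = -17/100 - 2*C1 + 4*C2 = 3. Solving gives C1 = 1823/500, C2 = 5231/2000.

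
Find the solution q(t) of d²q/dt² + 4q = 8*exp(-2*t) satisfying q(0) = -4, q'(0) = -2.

Characteristic equation r² + 4 = 0 has discriminant (0)² - 4·(4) = -16 < 0, so r = ± 2i.
Hence q_h = C1*cos(2*t) + C2*sin(2*t).
Try q_p = A*exp(-2*t). Substituting into the equation and dividing by exp(-2*t) gives A = 1, so q_p = exp(-2*t).
General solution: q = C1*cos(2*t) + C2*sin(2*t) + exp(-2*t).
Apply the initial conditions: q(0) = 1 + C1 = -4 and q'(0) = -2 + 2*C2 = -2. Solving gives C1 = -5, C2 = 0.

q = -5*cos(2*t) + exp(-2*t)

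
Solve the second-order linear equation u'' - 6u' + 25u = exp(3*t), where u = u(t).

u = exp(3*t)/16 + C1*cos(4*t)*exp(3*t) + C2*exp(3*t)*sin(4*t)

Characteristic equation r² - 6r + 25 = 0 has discriminant (-6)² - 4·(25) = -64 < 0, so r = 3 ± 4i.
Hence u_h = C1*cos(4*t)*exp(3*t) + C2*exp(3*t)*sin(4*t).
Try u_p = A*exp(3*t). Substituting into the equation and dividing by exp(3*t) gives A = 1/16, so u_p = exp(3*t)/16.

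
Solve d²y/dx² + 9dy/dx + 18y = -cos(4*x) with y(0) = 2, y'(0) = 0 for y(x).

Characteristic equation r² + 9r + 18 = 0 factors as (r + 6)(r + 3) = 0, so r = -6, -3.
Hence y_h = C1*exp(-6*x) + C2*exp(-3*x).
Try y_p = A*cos(4*x) + B*sin(4*x). Substituting and equating the coefficients of cos(4x) and sin(4x) gives A = -1/650, B = -9/325, so y_p = -9*sin(4*x)/325 - cos(4*x)/650.
General solution: y = -9*sin(4*x)/325 - cos(4*x)/650 + C1*exp(-6*x) + C2*exp(-3*x).
Apply the initial conditions: y(0) = -1/650 + C1 + C2 = 2 and y'(0) = -36/325 - 6*C1 - 3*C2 = 0. Solving gives C1 = -53/26, C2 = 101/25.

y = -53*exp(-6*x)/26 - 9*sin(4*x)/325 - cos(4*x)/650 + 101*exp(-3*x)/25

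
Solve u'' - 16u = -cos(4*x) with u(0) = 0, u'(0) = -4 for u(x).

u = -33*exp(4*x)/64 + cos(4*x)/32 + 31*exp(-4*x)/64

Characteristic equation r² - 16 = 0 factors as (r + 4)(r - 4) = 0, so r = -4, 4.
Hence u_h = C1*exp(-4*x) + C2*exp(4*x).
Try u_p = A*cos(4*x) + B*sin(4*x). Substituting and equating the coefficients of cos(4x) and sin(4x) gives A = 1/32, B = 0, so u_p = cos(4*x)/32.
General solution: u = cos(4*x)/32 + C1*exp(-4*x) + C2*exp(4*x).
Apply the initial conditions: u(0) = 1/32 + C1 + C2 = 0 and u'(0) = -4*C1 + 4*C2 = -4. Solving gives C1 = 31/64, C2 = -33/64.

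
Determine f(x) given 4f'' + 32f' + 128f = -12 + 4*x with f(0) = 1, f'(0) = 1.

Divide through by 4: f'' + 8f' + 32f = -3 + x.
Characteristic equation r² + 8r + 32 = 0 has discriminant (8)² - 4·(32) = -64 < 0, so r = -4 ± 4i.
Hence f_h = C1*cos(4*x)*exp(-4*x) + C2*exp(-4*x)*sin(4*x).
For the particular solution try f_p = A0 + A1*x. Substituting and matching coefficients of each power of x gives A0 = -13/128, A1 = 1/32, so f_p = -13/128 + x/32.
General solution: f = -13/128 + x/32 + C1*cos(4*x)*exp(-4*x) + C2*exp(-4*x)*sin(4*x).
Apply the initial conditions: f(0) = -13/128 + C1 = 1 and f'(0) = 1/32 - 4*C1 + 4*C2 = 1. Solving gives C1 = 141/128, C2 = 43/32.

f = -13/128 + x/32 + 43*exp(-4*x)*sin(4*x)/32 + 141*cos(4*x)*exp(-4*x)/128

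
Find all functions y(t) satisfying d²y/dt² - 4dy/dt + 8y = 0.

Characteristic equation r² - 4r + 8 = 0 has discriminant (-4)² - 4·(8) = -16 < 0, so r = 2 ± 2i.
Hence y_h = C1*cos(2*t)*exp(2*t) + C2*exp(2*t)*sin(2*t).

y = C1*cos(2*t)*exp(2*t) + C2*exp(2*t)*sin(2*t)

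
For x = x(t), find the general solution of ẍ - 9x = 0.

Characteristic equation r² - 9 = 0 factors as (r + 3)(r - 3) = 0, so r = -3, 3.
Hence x_h = C1*exp(-3*t) + C2*exp(3*t).

x = C1*exp(-3*t) + C2*exp(3*t)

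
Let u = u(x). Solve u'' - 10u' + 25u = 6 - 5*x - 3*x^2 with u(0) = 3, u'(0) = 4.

Characteristic equation r² - 10r + 25 = 0 has discriminant (-10)² - 4·(25) = 0, so r = 5 is a repeated root.
Hence u_h = (C1 + C2*x)*exp(5*x).
For the particular solution try u_p = A0 + A1*x + A2*x^2. Substituting and matching coefficients of each power of x gives A0 = 82/625, A1 = -37/125, A2 = -3/25, so u_p = 82/625 - 37*x/125 - 3*x^2/25.
General solution: u = 82/625 - 37*x/125 - 3*x^2/25 + C1*exp(5*x) + C2*x*exp(5*x).
Apply the initial conditions: u(0) = 82/625 + C1 = 3 and u'(0) = -37/125 + C2 + 5*C1 = 4. Solving gives C1 = 1793/625, C2 = -1256/125.

u = 82/625 - 37*x/125 - 3*x**2/25 + 1793*exp(5*x)/625 - 1256*x*exp(5*x)/125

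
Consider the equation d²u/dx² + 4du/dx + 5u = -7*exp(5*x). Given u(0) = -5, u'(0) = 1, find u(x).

Characteristic equation r² + 4r + 5 = 0 has discriminant (4)² - 4·(5) = -4 < 0, so r = -2 ± i.
Hence u_h = C1*cos(x)*exp(-2*x) + C2*exp(-2*x)*sin(x).
Try u_p = A*exp(5*x). Substituting into the equation and dividing by exp(5*x) gives A = -7/50, so u_p = -7*exp(5*x)/50.
General solution: u = -7*exp(5*x)/50 + C1*cos(x)*exp(-2*x) + C2*exp(-2*x)*sin(x).
Apply the initial conditions: u(0) = -7/50 + C1 = -5 and u'(0) = -7/10 + C2 - 2*C1 = 1. Solving gives C1 = -243/50, C2 = -401/50.

u = -7*exp(5*x)/50 - 401*exp(-2*x)*sin(x)/50 - 243*cos(x)*exp(-2*x)/50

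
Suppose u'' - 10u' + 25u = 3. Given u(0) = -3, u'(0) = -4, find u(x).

u = 3/25 - 78*exp(5*x)/25 + 58*x*exp(5*x)/5

Characteristic equation r² - 10r + 25 = 0 has discriminant (-10)² - 4·(25) = 0, so r = 5 is a repeated root.
Hence u_h = (C1 + C2*x)*exp(5*x).
For the particular solution try u_p = A0. Substituting and matching coefficients of each power of x gives A0 = 3/25, so u_p = 3/25.
General solution: u = 3/25 + C1*exp(5*x) + C2*x*exp(5*x).
Apply the initial conditions: u(0) = 3/25 + C1 = -3 and u'(0) = C2 + 5*C1 = -4. Solving gives C1 = -78/25, C2 = 58/5.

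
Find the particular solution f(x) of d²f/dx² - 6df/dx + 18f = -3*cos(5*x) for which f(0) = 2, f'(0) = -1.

f = 21*cos(5*x)/949 + 90*sin(5*x)/949 - 7030*exp(3*x)*sin(3*x)/2847 + 1877*cos(3*x)*exp(3*x)/949

Characteristic equation r² - 6r + 18 = 0 has discriminant (-6)² - 4·(18) = -36 < 0, so r = 3 ± 3i.
Hence f_h = C1*cos(3*x)*exp(3*x) + C2*exp(3*x)*sin(3*x).
Try f_p = A*cos(5*x) + B*sin(5*x). Substituting and equating the coefficients of cos(5x) and sin(5x) gives A = 21/949, B = 90/949, so f_p = 21*cos(5*x)/949 + 90*sin(5*x)/949.
General solution: f = 21*cos(5*x)/949 + 90*sin(5*x)/949 + C1*cos(3*x)*exp(3*x) + C2*exp(3*x)*sin(3*x).
Apply the initial conditions: f(0) = 21/949 + C1 = 2 and f'(0) = 450/949 + 3*C1 + 3*C2 = -1. Solving gives C1 = 1877/949, C2 = -7030/2847.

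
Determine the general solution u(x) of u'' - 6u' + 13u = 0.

u = C1*cos(2*x)*exp(3*x) + C2*exp(3*x)*sin(2*x)

Characteristic equation r² - 6r + 13 = 0 has discriminant (-6)² - 4·(13) = -16 < 0, so r = 3 ± 2i.
Hence u_h = C1*cos(2*x)*exp(3*x) + C2*exp(3*x)*sin(2*x).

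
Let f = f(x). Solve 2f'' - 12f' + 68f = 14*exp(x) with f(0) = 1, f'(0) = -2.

Divide through by 2: f'' - 6f' + 34f = 7*exp(x).
Characteristic equation r² - 6r + 34 = 0 has discriminant (-6)² - 4·(34) = -100 < 0, so r = 3 ± 5i.
Hence f_h = C1*cos(5*x)*exp(3*x) + C2*exp(3*x)*sin(5*x).
Try f_p = A*exp(x). Substituting into the equation and dividing by exp(x) gives A = 7/29, so f_p = 7*exp(x)/29.
General solution: f = 7*exp(x)/29 + C1*cos(5*x)*exp(3*x) + C2*exp(3*x)*sin(5*x).
Apply the initial conditions: f(0) = 7/29 + C1 = 1 and f'(0) = 7/29 + 3*C1 + 5*C2 = -2. Solving gives C1 = 22/29, C2 = -131/145.

f = 7*exp(x)/29 - 131*exp(3*x)*sin(5*x)/145 + 22*cos(5*x)*exp(3*x)/29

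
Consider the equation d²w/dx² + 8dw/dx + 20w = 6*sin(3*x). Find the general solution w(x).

Characteristic equation r² + 8r + 20 = 0 has discriminant (8)² - 4·(20) = -16 < 0, so r = -4 ± 2i.
Hence w_h = C1*cos(2*x)*exp(-4*x) + C2*exp(-4*x)*sin(2*x).
Try w_p = A*cos(3*x) + B*sin(3*x). Substituting and equating the coefficients of cos(3x) and sin(3x) gives A = -144/697, B = 66/697, so w_p = -144*cos(3*x)/697 + 66*sin(3*x)/697.

w = -144*cos(3*x)/697 + 66*sin(3*x)/697 + C1*cos(2*x)*exp(-4*x) + C2*exp(-4*x)*sin(2*x)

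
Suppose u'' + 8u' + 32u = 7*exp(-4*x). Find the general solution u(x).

u = 7*exp(-4*x)/16 + C1*cos(4*x)*exp(-4*x) + C2*exp(-4*x)*sin(4*x)

Characteristic equation r² + 8r + 32 = 0 has discriminant (8)² - 4·(32) = -64 < 0, so r = -4 ± 4i.
Hence u_h = C1*cos(4*x)*exp(-4*x) + C2*exp(-4*x)*sin(4*x).
Try u_p = A*exp(-4*x). Substituting into the equation and dividing by exp(-4*x) gives A = 7/16, so u_p = 7*exp(-4*x)/16.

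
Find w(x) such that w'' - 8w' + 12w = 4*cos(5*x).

Characteristic equation r² - 8r + 12 = 0 factors as (r - 6)(r - 2) = 0, so r = 6, 2.
Hence w_h = C1*exp(6*x) + C2*exp(2*x).
Try w_p = A*cos(5*x) + B*sin(5*x). Substituting and equating the coefficients of cos(5x) and sin(5x) gives A = -52/1769, B = -160/1769, so w_p = -160*sin(5*x)/1769 - 52*cos(5*x)/1769.

w = -160*sin(5*x)/1769 - 52*cos(5*x)/1769 + C1*exp(6*x) + C2*exp(2*x)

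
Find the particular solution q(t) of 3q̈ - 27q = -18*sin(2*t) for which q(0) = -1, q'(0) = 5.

q = -46*exp(-3*t)/39 + 6*sin(2*t)/13 + 7*exp(3*t)/39

Divide through by 3: q'' - 9q = -6*sin(2*t).
Characteristic equation r² - 9 = 0 factors as (r + 3)(r - 3) = 0, so r = -3, 3.
Hence q_h = C1*exp(-3*t) + C2*exp(3*t).
Try q_p = A*cos(2*t) + B*sin(2*t). Substituting and equating the coefficients of cos(2t) and sin(2t) gives A = 0, B = 6/13, so q_p = 6*sin(2*t)/13.
General solution: q = 6*sin(2*t)/13 + C1*exp(-3*t) + C2*exp(3*t).
Apply the initial conditions: q(0) = C1 + C2 = -1 and q'(0) = 12/13 - 3*C1 + 3*C2 = 5. Solving gives C1 = -46/39, C2 = 7/39.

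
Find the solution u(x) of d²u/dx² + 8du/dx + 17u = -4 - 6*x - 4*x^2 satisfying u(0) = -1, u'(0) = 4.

Characteristic equation r² + 8r + 17 = 0 has discriminant (8)² - 4·(17) = -4 < 0, so r = -4 ± i.
Hence u_h = C1*cos(x)*exp(-4*x) + C2*exp(-4*x)*sin(x).
For the particular solution try u_p = A0 + A1*x + A2*x^2. Substituting and matching coefficients of each power of x gives A0 = -716/4913, A1 = -38/289, A2 = -4/17, so u_p = -716/4913 - 38*x/289 - 4*x^2/17.
General solution: u = -716/4913 - 38*x/289 - 4*x^2/17 + C1*cos(x)*exp(-4*x) + C2*exp(-4*x)*sin(x).
Apply the initial conditions: u(0) = -716/4913 + C1 = -1 and u'(0) = -38/289 + C2 - 4*C1 = 4. Solving gives C1 = -4197/4913, C2 = 3510/4913.

u = -716/4913 - 38*x/289 - 4*x**2/17 - 4197*cos(x)*exp(-4*x)/4913 + 3510*exp(-4*x)*sin(x)/4913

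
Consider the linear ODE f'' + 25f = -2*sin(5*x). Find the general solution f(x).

f = C1*cos(5*x) + C2*sin(5*x) + x*cos(5*x)/5

Characteristic equation r² + 25 = 0 has discriminant (0)² - 4·(25) = -100 < 0, so r = ± 5i.
Hence f_h = C1*cos(5*x) + C2*sin(5*x).
Since ±5i are characteristic roots, multiply the trial by x. Try f_p = x*(A*cos(5*x) + B*sin(5*x)). Substituting and equating the coefficients of cos(5x) and sin(5x) gives A = 1/5, B = 0, so f_p = x*cos(5*x)/5.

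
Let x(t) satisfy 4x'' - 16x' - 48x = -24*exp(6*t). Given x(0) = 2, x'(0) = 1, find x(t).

x = 23*exp(6*t)/32 + 41*exp(-2*t)/32 - 3*t*exp(6*t)/4

Divide through by 4: x'' - 4x' - 12x = -6*exp(6*t).
Characteristic equation r² - 4r - 12 = 0 factors as (r + 2)(r - 6) = 0, so r = -2, 6.
Hence x_h = C1*exp(-2*t) + C2*exp(6*t).
Since exp(6*t) solves the homogeneous equation (r = 6 is a root of multiplicity 1), multiply the trial by t. Try x_p = A*t*exp(6*t). Substituting into the equation and dividing by exp(6*t) gives A = -3/4, so x_p = -3*t*exp(6*t)/4.
General solution: x = C1*exp(-2*t) + C2*exp(6*t) - 3*t*exp(6*t)/4.
Apply the initial conditions: x(0) = C1 + C2 = 2 and x'(0) = -3/4 - 2*C1 + 6*C2 = 1. Solving gives C1 = 41/32, C2 = 23/32.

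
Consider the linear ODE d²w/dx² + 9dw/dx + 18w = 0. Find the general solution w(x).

w = C1*exp(-6*x) + C2*exp(-3*x)

Characteristic equation r² + 9r + 18 = 0 factors as (r + 6)(r + 3) = 0, so r = -6, -3.
Hence w_h = C1*exp(-6*x) + C2*exp(-3*x).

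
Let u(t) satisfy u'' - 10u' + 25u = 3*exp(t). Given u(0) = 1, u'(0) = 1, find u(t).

Characteristic equation r² - 10r + 25 = 0 has discriminant (-10)² - 4·(25) = 0, so r = 5 is a repeated root.
Hence u_h = (C1 + C2*t)*exp(5*t).
Try u_p = A*exp(t). Substituting into the equation and dividing by exp(t) gives A = 3/16, so u_p = 3*exp(t)/16.
General solution: u = 3*exp(t)/16 + C1*exp(5*t) + C2*t*exp(5*t).
Apply the initial conditions: u(0) = 3/16 + C1 = 1 and u'(0) = 3/16 + C2 + 5*C1 = 1. Solving gives C1 = 13/16, C2 = -13/4.

u = 3*exp(t)/16 + 13*exp(5*t)/16 - 13*t*exp(5*t)/4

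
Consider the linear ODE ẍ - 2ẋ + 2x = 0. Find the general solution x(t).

Characteristic equation r² - 2r + 2 = 0 has discriminant (-2)² - 4·(2) = -4 < 0, so r = 1 ± i.
Hence x_h = C1*cos(t)*exp(t) + C2*exp(t)*sin(t).

x = C1*cos(t)*exp(t) + C2*exp(t)*sin(t)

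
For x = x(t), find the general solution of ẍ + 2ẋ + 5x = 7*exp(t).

x = 7*exp(t)/8 + C1*cos(2*t)*exp(-t) + C2*exp(-t)*sin(2*t)

Characteristic equation r² + 2r + 5 = 0 has discriminant (2)² - 4·(5) = -16 < 0, so r = -1 ± 2i.
Hence x_h = C1*cos(2*t)*exp(-t) + C2*exp(-t)*sin(2*t).
Try x_p = A*exp(t). Substituting into the equation and dividing by exp(t) gives A = 7/8, so x_p = 7*exp(t)/8.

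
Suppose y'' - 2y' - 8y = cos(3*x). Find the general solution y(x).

Characteristic equation r² - 2r - 8 = 0 factors as (r + 2)(r - 4) = 0, so r = -2, 4.
Hence y_h = C1*exp(-2*x) + C2*exp(4*x).
Try y_p = A*cos(3*x) + B*sin(3*x). Substituting and equating the coefficients of cos(3x) and sin(3x) gives A = -17/325, B = -6/325, so y_p = -17*cos(3*x)/325 - 6*sin(3*x)/325.

y = -17*cos(3*x)/325 - 6*sin(3*x)/325 + C1*exp(-2*x) + C2*exp(4*x)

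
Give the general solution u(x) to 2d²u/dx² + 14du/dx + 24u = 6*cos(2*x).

Divide through by 2: u'' + 7u' + 12u = 3*cos(2*x).
Characteristic equation r² + 7r + 12 = 0 factors as (r + 4)(r + 3) = 0, so r = -4, -3.
Hence u_h = C1*exp(-4*x) + C2*exp(-3*x).
Try u_p = A*cos(2*x) + B*sin(2*x). Substituting and equating the coefficients of cos(2x) and sin(2x) gives A = 6/65, B = 21/130, so u_p = 6*cos(2*x)/65 + 21*sin(2*x)/130.

u = 6*cos(2*x)/65 + 21*sin(2*x)/130 + C1*exp(-4*x) + C2*exp(-3*x)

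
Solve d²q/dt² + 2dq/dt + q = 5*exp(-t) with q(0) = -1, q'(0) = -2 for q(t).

q = -exp(-t) - 3*t*exp(-t) + 5*t**2*exp(-t)/2

Characteristic equation r² + 2r + 1 = 0 has discriminant (2)² - 4·(1) = 0, so r = -1 is a repeated root.
Hence q_h = (C1 + C2*t)*exp(-t).
Since exp(-t) solves the homogeneous equation (r = -1 is a root of multiplicity 2), multiply the trial by t^2. Try q_p = A*t^2*exp(-t). Substituting into the equation and dividing by exp(-t) gives A = 5/2, so q_p = 5*t^2*exp(-t)/2.
General solution: q = C1*exp(-t) + 5*t^2*exp(-t)/2 + C2*t*exp(-t).
Apply the initial conditions: q(0) = C1 = -1 and q'(0) = C2 - C1 = -2. Solving gives C1 = -1, C2 = -3.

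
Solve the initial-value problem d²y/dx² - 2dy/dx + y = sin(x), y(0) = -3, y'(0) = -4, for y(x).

Characteristic equation r² - 2r + 1 = 0 has discriminant (-2)² - 4·(1) = 0, so r = 1 is a repeated root.
Hence y_h = (C1 + C2*x)*exp(x).
Try y_p = A*cos(x) + B*sin(x). Substituting and equating the coefficients of cos(x) and sin(x) gives A = 1/2, B = 0, so y_p = cos(x)/2.
General solution: y = cos(x)/2 + C1*exp(x) + C2*x*exp(x).
Apply the initial conditions: y(0) = 1/2 + C1 = -3 and y'(0) = C1 + C2 = -4. Solving gives C1 = -7/2, C2 = -1/2.

y = cos(x)/2 - 7*exp(x)/2 - x*exp(x)/2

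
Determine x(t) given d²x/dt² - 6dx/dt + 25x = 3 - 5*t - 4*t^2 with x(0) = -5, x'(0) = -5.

Characteristic equation r² - 6r + 25 = 0 has discriminant (-6)² - 4·(25) = -64 < 0, so r = 3 ± 4i.
Hence x_h = C1*cos(4*t)*exp(3*t) + C2*exp(3*t)*sin(4*t).
For the particular solution try x_p = A0 + A1*t + A2*t^2. Substituting and matching coefficients of each power of t gives A0 = 1037/15625, A1 = -173/625, A2 = -4/25, so x_p = 1037/15625 - 173*t/625 - 4*t^2/25.
General solution: x = 1037/15625 - 173*t/625 - 4*t^2/25 + C1*cos(4*t)*exp(3*t) + C2*exp(3*t)*sin(4*t).
Apply the initial conditions: x(0) = 1037/15625 + C1 = -5 and x'(0) = -173/625 + 3*C1 + 4*C2 = -5. Solving gives C1 = -79162/15625, C2 = 81843/31250.

x = 1037/15625 - 173*t/625 - 4*t**2/25 - 79162*cos(4*t)*exp(3*t)/15625 + 81843*exp(3*t)*sin(4*t)/31250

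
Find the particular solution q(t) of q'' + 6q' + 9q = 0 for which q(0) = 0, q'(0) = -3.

Characteristic equation r² + 6r + 9 = 0 has discriminant (6)² - 4·(9) = 0, so r = -3 is a repeated root.
Hence q_h = (C1 + C2*t)*exp(-3*t).
Apply the initial conditions: q(0) = C1 = 0 and q'(0) = C2 - 3*C1 = -3. Solving gives C1 = 0, C2 = -3.

q = -3*t*exp(-3*t)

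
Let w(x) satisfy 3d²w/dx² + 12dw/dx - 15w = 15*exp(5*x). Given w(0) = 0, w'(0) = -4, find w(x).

Divide through by 3: w'' + 4w' - 5w = 5*exp(5*x).
Characteristic equation r² + 4r - 5 = 0 factors as (r - 1)(r + 5) = 0, so r = 1, -5.
Hence w_h = C1*exp(x) + C2*exp(-5*x).
Try w_p = A*exp(5*x). Substituting into the equation and dividing by exp(5*x) gives A = 1/8, so w_p = exp(5*x)/8.
General solution: w = exp(5*x)/8 + C1*exp(x) + C2*exp(-5*x).
Apply the initial conditions: w(0) = 1/8 + C1 + C2 = 0 and w'(0) = 5/8 + C1 - 5*C2 = -4. Solving gives C1 = -7/8, C2 = 3/4.

w = -7*exp(x)/8 + exp(5*x)/8 + 3*exp(-5*x)/4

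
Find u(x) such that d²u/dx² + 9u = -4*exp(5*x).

u = -2*exp(5*x)/17 + C1*cos(3*x) + C2*sin(3*x)

Characteristic equation r² + 9 = 0 has discriminant (0)² - 4·(9) = -36 < 0, so r = ± 3i.
Hence u_h = C1*cos(3*x) + C2*sin(3*x).
Try u_p = A*exp(5*x). Substituting into the equation and dividing by exp(5*x) gives A = -2/17, so u_p = -2*exp(5*x)/17.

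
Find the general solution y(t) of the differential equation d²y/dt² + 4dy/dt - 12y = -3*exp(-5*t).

y = 3*exp(-5*t)/7 + C1*exp(2*t) + C2*exp(-6*t)

Characteristic equation r² + 4r - 12 = 0 factors as (r - 2)(r + 6) = 0, so r = 2, -6.
Hence y_h = C1*exp(2*t) + C2*exp(-6*t).
Try y_p = A*exp(-5*t). Substituting into the equation and dividing by exp(-5*t) gives A = 3/7, so y_p = 3*exp(-5*t)/7.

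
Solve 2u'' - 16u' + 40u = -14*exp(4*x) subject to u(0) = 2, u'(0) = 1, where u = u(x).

u = -7*exp(4*x)/4 - 7*exp(4*x)*sin(2*x)/2 + 15*cos(2*x)*exp(4*x)/4

Divide through by 2: u'' - 8u' + 20u = -7*exp(4*x).
Characteristic equation r² - 8r + 20 = 0 has discriminant (-8)² - 4·(20) = -16 < 0, so r = 4 ± 2i.
Hence u_h = C1*cos(2*x)*exp(4*x) + C2*exp(4*x)*sin(2*x).
Try u_p = A*exp(4*x). Substituting into the equation and dividing by exp(4*x) gives A = -7/4, so u_p = -7*exp(4*x)/4.
General solution: u = -7*exp(4*x)/4 + C1*cos(2*x)*exp(4*x) + C2*exp(4*x)*sin(2*x).
Apply the initial conditions: u(0) = -7/4 + C1 = 2 and u'(0) = -7 + 2*C2 + 4*C1 = 1. Solving gives C1 = 15/4, C2 = -7/2.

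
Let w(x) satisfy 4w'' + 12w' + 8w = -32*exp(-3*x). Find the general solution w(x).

Divide through by 4: w'' + 3w' + 2w = -8*exp(-3*x).
Characteristic equation r² + 3r + 2 = 0 factors as (r + 1)(r + 2) = 0, so r = -1, -2.
Hence w_h = C1*exp(-x) + C2*exp(-2*x).
Try w_p = A*exp(-3*x). Substituting into the equation and dividing by exp(-3*x) gives A = -4, so w_p = -4*exp(-3*x).

w = -4*exp(-3*x) + C1*exp(-x) + C2*exp(-2*x)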